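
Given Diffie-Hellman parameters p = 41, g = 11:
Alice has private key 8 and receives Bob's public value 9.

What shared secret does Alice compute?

Step 1: s = B^a mod p = 9^8 mod 41.
  9^1 mod 41 = 9
  9^2 mod 41 = (9 * 9) mod 41 = 40
  9^3 mod 41 = (40 * 9) mod 41 = 32
  9^4 mod 41 = (32 * 9) mod 41 = 1
  9^5 mod 41 = (1 * 9) mod 41 = 9
  9^6 mod 41 = (9 * 9) mod 41 = 40
  9^7 mod 41 = (40 * 9) mod 41 = 32
  9^8 mod 41 = (32 * 9) mod 41 = 1
Result: shared secret = 1.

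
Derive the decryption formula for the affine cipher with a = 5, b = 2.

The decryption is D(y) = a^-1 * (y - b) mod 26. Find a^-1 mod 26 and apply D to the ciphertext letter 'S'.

Step 1: Find a^-1, the modular inverse of 5 mod 26.
Step 2: We need 5 * a^-1 = 1 (mod 26).
Step 3: 5 * 21 = 105 = 4 * 26 + 1, so a^-1 = 21.
Step 4: D(y) = 21(y - 2) mod 26.
Step 5: Apply to 'S' (y = 18): D(18) = 21 * (18 - 2) mod 26 = 21 * 16 mod 26 = 24 -> 'Y'.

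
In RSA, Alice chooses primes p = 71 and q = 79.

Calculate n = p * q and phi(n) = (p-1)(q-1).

Step 1: n = p * q = 71 * 79 = 5609.
Step 2: phi(n) = (p-1)(q-1) = 70 * 78 = 5460.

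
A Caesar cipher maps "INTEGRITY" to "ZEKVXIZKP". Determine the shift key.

Step 1: Compare first letters: I (position 8) -> Z (position 25).
Step 2: Shift = (25 - 8) mod 26 = 17.
The shift value is 17.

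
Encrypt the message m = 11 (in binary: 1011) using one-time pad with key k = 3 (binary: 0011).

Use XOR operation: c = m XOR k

Step 1: Write out the XOR operation bit by bit:
  Message: 1011
  Key:     0011
  XOR:     1000
Step 2: Convert to decimal: 1000 = 8.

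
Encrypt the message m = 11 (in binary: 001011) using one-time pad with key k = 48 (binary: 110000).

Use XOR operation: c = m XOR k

Step 1: Write out the XOR operation bit by bit:
  Message: 001011
  Key:     110000
  XOR:     111011
Step 2: Convert to decimal: 111011 = 59.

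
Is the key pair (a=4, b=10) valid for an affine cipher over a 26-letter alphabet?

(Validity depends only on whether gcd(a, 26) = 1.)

Step 1: Compute gcd(4, 26).
Step 2: gcd(4, 26) = 2.
Since gcd = 2 != 1, 4 shares a common factor with 26, so it cannot be used.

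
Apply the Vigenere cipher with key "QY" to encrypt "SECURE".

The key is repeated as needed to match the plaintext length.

Step 1: Repeat key to match plaintext length:
  Plaintext: SECURE
  Key:       QYQYQY
Step 2: Encrypt each letter:
  S(18) + Q(16) = (18+16) mod 26 = 8 = I
  E(4) + Y(24) = (4+24) mod 26 = 2 = C
  C(2) + Q(16) = (2+16) mod 26 = 18 = S
  U(20) + Y(24) = (20+24) mod 26 = 18 = S
  R(17) + Q(16) = (17+16) mod 26 = 7 = H
  E(4) + Y(24) = (4+24) mod 26 = 2 = C
Ciphertext: ICSSHC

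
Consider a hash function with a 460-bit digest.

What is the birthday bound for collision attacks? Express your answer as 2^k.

Step 1: The birthday paradox gives collision probability ~50% after sqrt(2^n) = 2^(n/2) hashes.
Step 2: For 460-bit output: 2^(460/2) = 2^230.
Step 3: Approximately 2^230 hash computations needed.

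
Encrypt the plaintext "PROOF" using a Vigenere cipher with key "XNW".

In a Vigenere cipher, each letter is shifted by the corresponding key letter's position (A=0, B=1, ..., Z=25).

Step 1: Repeat key to match plaintext length:
  Plaintext: PROOF
  Key:       XNWXN
Step 2: Encrypt each letter:
  P(15) + X(23) = (15+23) mod 26 = 12 = M
  R(17) + N(13) = (17+13) mod 26 = 4 = E
  O(14) + W(22) = (14+22) mod 26 = 10 = K
  O(14) + X(23) = (14+23) mod 26 = 11 = L
  F(5) + N(13) = (5+13) mod 26 = 18 = S
Ciphertext: MEKLS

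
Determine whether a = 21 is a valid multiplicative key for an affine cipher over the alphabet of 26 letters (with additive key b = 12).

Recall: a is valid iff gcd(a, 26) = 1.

Step 1: Compute gcd(21, 26).
Step 2: gcd(21, 26) = 1.
Since gcd = 1, 21 is coprime with 26, so it is a valid key.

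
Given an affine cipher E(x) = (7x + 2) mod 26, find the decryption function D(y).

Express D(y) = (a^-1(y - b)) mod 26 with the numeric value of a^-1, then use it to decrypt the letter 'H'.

Step 1: Find a^-1, the modular inverse of 7 mod 26.
Step 2: We need 7 * a^-1 = 1 (mod 26).
Step 3: 7 * 15 = 105 = 4 * 26 + 1, so a^-1 = 15.
Step 4: D(y) = 15(y - 2) mod 26.
Step 5: Apply to 'H' (y = 7): D(7) = 15 * (7 - 2) mod 26 = 15 * 5 mod 26 = 23 -> 'X'.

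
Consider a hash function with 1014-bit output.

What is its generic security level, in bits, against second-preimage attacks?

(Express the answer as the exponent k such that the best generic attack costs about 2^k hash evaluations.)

Step 1: The hash has a 1014-bit output.
Step 2: Second-preimage resistance means: given a specific input x, it should be infeasible to find a different y with h(y) = h(x).
With a 1014-bit output, a generic search for a second preimage costs about 2^1014 evaluations (each trial matches the fixed target with probability 2^-1014).
Step 3: Security level = 1014 bits.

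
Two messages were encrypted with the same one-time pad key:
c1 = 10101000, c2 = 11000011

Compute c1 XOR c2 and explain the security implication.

Step 1: c1 XOR c2 = (m1 XOR k) XOR (m2 XOR k).
Step 2: By XOR associativity/commutativity: = m1 XOR m2 XOR k XOR k = m1 XOR m2.
Step 3: 10101000 XOR 11000011 = 01101011 = 107.
Step 4: The key cancels out! An attacker learns m1 XOR m2 = 107, revealing the relationship between plaintexts.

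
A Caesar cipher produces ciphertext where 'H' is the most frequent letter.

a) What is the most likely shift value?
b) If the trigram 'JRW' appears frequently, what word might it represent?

Step 1: In English, 'E' is the most frequent letter (12.7%).
Step 2: The most frequent ciphertext letter is 'H' (position 7).
Step 3: Shift = (7 - 4) mod 26 = 3.
Step 4: Decrypt 'JRW' by shifting back 3:
  J -> G
  R -> O
  W -> T
Step 5: 'JRW' decrypts to 'GOT'.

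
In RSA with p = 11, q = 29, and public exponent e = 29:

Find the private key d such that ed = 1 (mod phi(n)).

Step 1: n = 11 * 29 = 319.
Step 2: phi(n) = 10 * 28 = 280.
Step 3: Find d such that 29 * d = 1 (mod 280).
Step 4: d = 29^(-1) mod 280 = 29.
Verification: 29 * 29 = 841 = 3 * 280 + 1.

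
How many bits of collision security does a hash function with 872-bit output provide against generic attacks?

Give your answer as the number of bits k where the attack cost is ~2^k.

Step 1: The hash has a 872-bit output.
Step 2: Collision resistance means it should be infeasible to find any x != y with h(x) = h(y).
By the birthday bound, a generic collision search succeeds after about sqrt(2^872) = 2^(872/2) = 2^436 evaluations.
Step 3: Security level = 436 bits.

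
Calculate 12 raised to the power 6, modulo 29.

Step 1: Compute 12^6 mod 29 step by step, reducing modulo 29 at each step.
  12^1 mod 29 = 12
  12^2 mod 29 = (12 * 12) mod 29 = 28
  12^3 mod 29 = (28 * 12) mod 29 = 17
  12^4 mod 29 = (17 * 12) mod 29 = 1
  12^5 mod 29 = (1 * 12) mod 29 = 12
  12^6 mod 29 = (12 * 12) mod 29 = 28
Step 2: Result = 28.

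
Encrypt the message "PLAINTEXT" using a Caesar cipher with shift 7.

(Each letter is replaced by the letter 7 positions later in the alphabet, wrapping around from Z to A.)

Step 1: For each letter, shift forward by 7 positions (mod 26).
  P (position 15) -> position (15+7) mod 26 = 22 -> W
  L (position 11) -> position (11+7) mod 26 = 18 -> S
  A (position 0) -> position (0+7) mod 26 = 7 -> H
  I (position 8) -> position (8+7) mod 26 = 15 -> P
  N (position 13) -> position (13+7) mod 26 = 20 -> U
  T (position 19) -> position (19+7) mod 26 = 0 -> A
  E (position 4) -> position (4+7) mod 26 = 11 -> L
  X (position 23) -> position (23+7) mod 26 = 4 -> E
  T (position 19) -> position (19+7) mod 26 = 0 -> A
Result: WSHPUALEA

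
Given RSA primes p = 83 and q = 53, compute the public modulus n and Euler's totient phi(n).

Step 1: n = p * q = 83 * 53 = 4399.
Step 2: phi(n) = (p-1)(q-1) = 82 * 52 = 4264.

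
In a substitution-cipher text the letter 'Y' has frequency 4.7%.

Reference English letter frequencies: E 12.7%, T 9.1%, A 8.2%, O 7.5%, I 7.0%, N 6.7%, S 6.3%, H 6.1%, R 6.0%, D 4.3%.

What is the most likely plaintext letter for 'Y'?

Step 1: The observed frequency is 4.7%.
Step 2: Compare with English frequencies:
  E: 12.7% (difference: 8.0%)
  T: 9.1% (difference: 4.4%)
  A: 8.2% (difference: 3.5%)
  O: 7.5% (difference: 2.8%)
  I: 7.0% (difference: 2.3%)
  N: 6.7% (difference: 2.0%)
  S: 6.3% (difference: 1.6%)
  H: 6.1% (difference: 1.4%)
  R: 6.0% (difference: 1.3%)
  D: 4.3% (difference: 0.4%) <-- closest
Step 3: 'Y' most likely represents 'D' (frequency 4.3%).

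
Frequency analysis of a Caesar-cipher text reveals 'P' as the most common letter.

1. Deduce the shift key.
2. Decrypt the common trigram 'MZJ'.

Step 1: In English, 'E' is the most frequent letter (12.7%).
Step 2: The most frequent ciphertext letter is 'P' (position 15).
Step 3: Shift = (15 - 4) mod 26 = 11.
Step 4: Decrypt 'MZJ' by shifting back 11:
  M -> B
  Z -> O
  J -> Y
Step 5: 'MZJ' decrypts to 'BOY'.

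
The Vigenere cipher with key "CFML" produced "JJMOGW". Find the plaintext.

Step 1: Extend key: CFMLCF
Step 2: Decrypt each letter (c - k) mod 26:
  J(9) - C(2) = (9-2) mod 26 = 7 = H
  J(9) - F(5) = (9-5) mod 26 = 4 = E
  M(12) - M(12) = (12-12) mod 26 = 0 = A
  O(14) - L(11) = (14-11) mod 26 = 3 = D
  G(6) - C(2) = (6-2) mod 26 = 4 = E
  W(22) - F(5) = (22-5) mod 26 = 17 = R
Plaintext: HEADER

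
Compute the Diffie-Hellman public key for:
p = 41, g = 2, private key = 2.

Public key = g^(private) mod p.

Step 1: A = g^a mod p = 2^2 mod 41.
  2^1 mod 41 = 2
  2^2 mod 41 = (2 * 2) mod 41 = 4
Result: A = 4.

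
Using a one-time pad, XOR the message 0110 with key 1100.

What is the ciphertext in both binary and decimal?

Step 1: Write out the XOR operation bit by bit:
  Message: 0110
  Key:     1100
  XOR:     1010
Step 2: Convert to decimal: 1010 = 10.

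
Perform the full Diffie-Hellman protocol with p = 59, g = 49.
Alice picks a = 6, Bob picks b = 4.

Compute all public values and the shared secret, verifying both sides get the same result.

Step 1: A = g^a mod p = 49^6 mod 59 = 9.
Step 2: B = g^b mod p = 49^4 mod 59 = 29.
Step 3: Alice computes s = B^a mod p = 29^6 mod 59 = 12.
Step 4: Bob computes s = A^b mod p = 9^4 mod 59 = 12.
Both sides agree: shared secret = 12.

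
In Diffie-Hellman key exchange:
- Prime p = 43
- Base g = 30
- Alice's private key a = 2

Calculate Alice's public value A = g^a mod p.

Step 1: A = g^a mod p = 30^2 mod 43.
  30^1 mod 43 = 30
  30^2 mod 43 = (30 * 30) mod 43 = 40
Result: A = 40.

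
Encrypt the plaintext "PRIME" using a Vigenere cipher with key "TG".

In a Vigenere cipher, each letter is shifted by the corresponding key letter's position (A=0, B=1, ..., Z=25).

Step 1: Repeat key to match plaintext length:
  Plaintext: PRIME
  Key:       TGTGT
Step 2: Encrypt each letter:
  P(15) + T(19) = (15+19) mod 26 = 8 = I
  R(17) + G(6) = (17+6) mod 26 = 23 = X
  I(8) + T(19) = (8+19) mod 26 = 1 = B
  M(12) + G(6) = (12+6) mod 26 = 18 = S
  E(4) + T(19) = (4+19) mod 26 = 23 = X
Ciphertext: IXBSX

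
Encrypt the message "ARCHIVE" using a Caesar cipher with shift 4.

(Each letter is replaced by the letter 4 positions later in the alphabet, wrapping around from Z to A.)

Step 1: For each letter, shift forward by 4 positions (mod 26).
  A (position 0) -> position (0+4) mod 26 = 4 -> E
  R (position 17) -> position (17+4) mod 26 = 21 -> V
  C (position 2) -> position (2+4) mod 26 = 6 -> G
  H (position 7) -> position (7+4) mod 26 = 11 -> L
  I (position 8) -> position (8+4) mod 26 = 12 -> M
  V (position 21) -> position (21+4) mod 26 = 25 -> Z
  E (position 4) -> position (4+4) mod 26 = 8 -> I
Result: EVGLMZI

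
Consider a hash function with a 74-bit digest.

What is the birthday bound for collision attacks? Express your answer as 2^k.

Step 1: The birthday paradox gives collision probability ~50% after sqrt(2^n) = 2^(n/2) hashes.
Step 2: For 74-bit output: 2^(74/2) = 2^37.
Step 3: Approximately 2^37 hash computations needed.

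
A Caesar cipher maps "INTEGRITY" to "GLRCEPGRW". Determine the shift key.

Step 1: Compare first letters: I (position 8) -> G (position 6).
Step 2: Shift = (6 - 8) mod 26 = 24.
The shift value is 24.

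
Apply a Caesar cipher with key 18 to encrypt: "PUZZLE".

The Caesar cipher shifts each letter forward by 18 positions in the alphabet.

Step 1: For each letter, shift forward by 18 positions (mod 26).
  P (position 15) -> position (15+18) mod 26 = 7 -> H
  U (position 20) -> position (20+18) mod 26 = 12 -> M
  Z (position 25) -> position (25+18) mod 26 = 17 -> R
  Z (position 25) -> position (25+18) mod 26 = 17 -> R
  L (position 11) -> position (11+18) mod 26 = 3 -> D
  E (position 4) -> position (4+18) mod 26 = 22 -> W
Result: HMRRDW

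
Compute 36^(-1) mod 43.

Step 1: We need x such that 36 * x = 1 (mod 43).
Step 2: Using the extended Euclidean algorithm or trial:
  36 * 6 = 216 = 5 * 43 + 1.
Step 3: Since 216 mod 43 = 1, the inverse is x = 6.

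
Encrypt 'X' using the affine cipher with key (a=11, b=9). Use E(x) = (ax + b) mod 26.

Step 1: Convert 'X' to number: x = 23.
Step 2: E(23) = (11 * 23 + 9) mod 26 = 262 mod 26 = 2.
Step 3: Convert 2 back to letter: C.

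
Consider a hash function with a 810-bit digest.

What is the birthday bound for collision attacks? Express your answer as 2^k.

Step 1: The birthday paradox gives collision probability ~50% after sqrt(2^n) = 2^(n/2) hashes.
Step 2: For 810-bit output: 2^(810/2) = 2^405.
Step 3: Approximately 2^405 hash computations needed.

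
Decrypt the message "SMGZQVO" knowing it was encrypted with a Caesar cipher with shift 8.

Step 1: Reverse the shift by subtracting 8 from each letter position.
  S (position 18) -> position (18-8) mod 26 = 10 -> K
  M (position 12) -> position (12-8) mod 26 = 4 -> E
  G (position 6) -> position (6-8) mod 26 = 24 -> Y
  Z (position 25) -> position (25-8) mod 26 = 17 -> R
  Q (position 16) -> position (16-8) mod 26 = 8 -> I
  V (position 21) -> position (21-8) mod 26 = 13 -> N
  O (position 14) -> position (14-8) mod 26 = 6 -> G
Decrypted message: KEYRING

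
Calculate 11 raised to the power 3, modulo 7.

Step 1: Compute 11^3 mod 7 step by step, reducing modulo 7 at each step.
  11^1 mod 7 = 4
  11^2 mod 7 = (4 * 11) mod 7 = 2
  11^3 mod 7 = (2 * 11) mod 7 = 1
Step 2: Result = 1.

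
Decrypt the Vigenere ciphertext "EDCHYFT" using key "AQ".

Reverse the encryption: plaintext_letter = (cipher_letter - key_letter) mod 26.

Step 1: Extend key: AQAQAQA
Step 2: Decrypt each letter (c - k) mod 26:
  E(4) - A(0) = (4-0) mod 26 = 4 = E
  D(3) - Q(16) = (3-16) mod 26 = 13 = N
  C(2) - A(0) = (2-0) mod 26 = 2 = C
  H(7) - Q(16) = (7-16) mod 26 = 17 = R
  Y(24) - A(0) = (24-0) mod 26 = 24 = Y
  F(5) - Q(16) = (5-16) mod 26 = 15 = P
  T(19) - A(0) = (19-0) mod 26 = 19 = T
Plaintext: ENCRYPT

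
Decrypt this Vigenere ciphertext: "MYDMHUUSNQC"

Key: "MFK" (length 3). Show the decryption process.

Step 1: Key 'MFK' has length 3. Extended key: MFKMFKMFKMF
Step 2: Decrypt each position:
  M(12) - M(12) = 0 = A
  Y(24) - F(5) = 19 = T
  D(3) - K(10) = 19 = T
  M(12) - M(12) = 0 = A
  H(7) - F(5) = 2 = C
  U(20) - K(10) = 10 = K
  U(20) - M(12) = 8 = I
  S(18) - F(5) = 13 = N
  N(13) - K(10) = 3 = D
  Q(16) - M(12) = 4 = E
  C(2) - F(5) = 23 = X
Plaintext: ATTACKINDEX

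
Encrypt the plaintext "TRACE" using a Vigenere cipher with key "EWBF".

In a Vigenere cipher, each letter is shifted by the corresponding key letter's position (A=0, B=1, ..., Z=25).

Step 1: Repeat key to match plaintext length:
  Plaintext: TRACE
  Key:       EWBFE
Step 2: Encrypt each letter:
  T(19) + E(4) = (19+4) mod 26 = 23 = X
  R(17) + W(22) = (17+22) mod 26 = 13 = N
  A(0) + B(1) = (0+1) mod 26 = 1 = B
  C(2) + F(5) = (2+5) mod 26 = 7 = H
  E(4) + E(4) = (4+4) mod 26 = 8 = I
Ciphertext: XNBHI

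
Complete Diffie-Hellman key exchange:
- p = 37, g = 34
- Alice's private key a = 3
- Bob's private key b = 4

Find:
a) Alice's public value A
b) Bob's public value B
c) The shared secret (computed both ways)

Step 1: A = g^a mod p = 34^3 mod 37 = 10.
Step 2: B = g^b mod p = 34^4 mod 37 = 7.
Step 3: Alice computes s = B^a mod p = 7^3 mod 37 = 10.
Step 4: Bob computes s = A^b mod p = 10^4 mod 37 = 10.
Both sides agree: shared secret = 10.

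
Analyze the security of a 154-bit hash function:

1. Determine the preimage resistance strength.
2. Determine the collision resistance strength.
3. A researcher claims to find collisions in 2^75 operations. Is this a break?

Step 1: Preimage resistance requires brute-force of 2^154 operations.
Step 2: Collision resistance (birthday bound) = 2^(154/2) = 2^77.
Step 3: The claimed attack costs 2^75 operations.
Step 4: Since 2^75 < 2^77, the claimed attack beats the generic birthday bound, so collision resistance is broken.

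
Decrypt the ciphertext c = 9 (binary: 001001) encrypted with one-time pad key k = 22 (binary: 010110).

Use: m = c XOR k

Step 1: XOR ciphertext with key:
  Ciphertext: 001001
  Key:        010110
  XOR:        011111
Step 2: Plaintext = 011111 = 31 in decimal.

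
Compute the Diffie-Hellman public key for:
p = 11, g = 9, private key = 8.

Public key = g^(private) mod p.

Step 1: A = g^a mod p = 9^8 mod 11.
  9^1 mod 11 = 9
  9^2 mod 11 = (9 * 9) mod 11 = 4
  9^3 mod 11 = (4 * 9) mod 11 = 3
  9^4 mod 11 = (3 * 9) mod 11 = 5
  9^5 mod 11 = (5 * 9) mod 11 = 1
  9^6 mod 11 = (1 * 9) mod 11 = 9
  9^7 mod 11 = (9 * 9) mod 11 = 4
  9^8 mod 11 = (4 * 9) mod 11 = 3
Result: A = 3.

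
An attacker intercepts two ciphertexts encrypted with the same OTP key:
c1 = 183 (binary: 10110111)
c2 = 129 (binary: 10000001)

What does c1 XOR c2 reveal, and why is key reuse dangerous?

Step 1: c1 XOR c2 = (m1 XOR k) XOR (m2 XOR k).
Step 2: By XOR associativity/commutativity: = m1 XOR m2 XOR k XOR k = m1 XOR m2.
Step 3: 10110111 XOR 10000001 = 00110110 = 54.
Step 4: The key cancels out! An attacker learns m1 XOR m2 = 54, revealing the relationship between plaintexts.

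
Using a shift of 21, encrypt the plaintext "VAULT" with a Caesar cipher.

Step 1: For each letter, shift forward by 21 positions (mod 26).
  V (position 21) -> position (21+21) mod 26 = 16 -> Q
  A (position 0) -> position (0+21) mod 26 = 21 -> V
  U (position 20) -> position (20+21) mod 26 = 15 -> P
  L (position 11) -> position (11+21) mod 26 = 6 -> G
  T (position 19) -> position (19+21) mod 26 = 14 -> O
Result: QVPGO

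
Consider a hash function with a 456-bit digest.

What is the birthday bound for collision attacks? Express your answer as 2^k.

Step 1: The birthday paradox gives collision probability ~50% after sqrt(2^n) = 2^(n/2) hashes.
Step 2: For 456-bit output: 2^(456/2) = 2^228.
Step 3: Approximately 2^228 hash computations needed.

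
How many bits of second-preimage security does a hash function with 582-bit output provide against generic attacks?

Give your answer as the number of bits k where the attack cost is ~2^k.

Step 1: The hash has a 582-bit output.
Step 2: Second-preimage resistance means: given a specific input x, it should be infeasible to find a different y with h(y) = h(x).
With a 582-bit output, a generic search for a second preimage costs about 2^582 evaluations (each trial matches the fixed target with probability 2^-582).
Step 3: Security level = 582 bits.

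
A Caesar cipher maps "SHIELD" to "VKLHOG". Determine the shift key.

Step 1: Compare first letters: S (position 18) -> V (position 21).
Step 2: Shift = (21 - 18) mod 26 = 3.
The shift value is 3.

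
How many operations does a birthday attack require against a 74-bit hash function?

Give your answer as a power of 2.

Step 1: The birthday paradox gives collision probability ~50% after sqrt(2^n) = 2^(n/2) hashes.
Step 2: For 74-bit output: 2^(74/2) = 2^37.
Step 3: Approximately 2^37 hash computations needed.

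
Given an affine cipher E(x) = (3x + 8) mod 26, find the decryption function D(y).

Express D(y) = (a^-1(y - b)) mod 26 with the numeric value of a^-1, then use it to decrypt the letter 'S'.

Step 1: Find a^-1, the modular inverse of 3 mod 26.
Step 2: We need 3 * a^-1 = 1 (mod 26).
Step 3: 3 * 9 = 27 = 1 * 26 + 1, so a^-1 = 9.
Step 4: D(y) = 9(y - 8) mod 26.
Step 5: Apply to 'S' (y = 18): D(18) = 9 * (18 - 8) mod 26 = 9 * 10 mod 26 = 12 -> 'M'.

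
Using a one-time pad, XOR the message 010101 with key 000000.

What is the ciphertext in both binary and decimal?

Step 1: Write out the XOR operation bit by bit:
  Message: 010101
  Key:     000000
  XOR:     010101
Step 2: Convert to decimal: 010101 = 21.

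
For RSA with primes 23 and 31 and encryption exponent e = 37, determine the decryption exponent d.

Step 1: n = 23 * 31 = 713.
Step 2: phi(n) = 22 * 30 = 660.
Step 3: Find d such that 37 * d = 1 (mod 660).
Step 4: d = 37^(-1) mod 660 = 553.
Verification: 37 * 553 = 20461 = 31 * 660 + 1.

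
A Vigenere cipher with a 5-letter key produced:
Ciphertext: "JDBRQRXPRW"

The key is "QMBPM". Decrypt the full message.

Step 1: Key 'QMBPM' has length 5. Extended key: QMBPMQMBPM
Step 2: Decrypt each position:
  J(9) - Q(16) = 19 = T
  D(3) - M(12) = 17 = R
  B(1) - B(1) = 0 = A
  R(17) - P(15) = 2 = C
  Q(16) - M(12) = 4 = E
  R(17) - Q(16) = 1 = B
  X(23) - M(12) = 11 = L
  P(15) - B(1) = 14 = O
  R(17) - P(15) = 2 = C
  W(22) - M(12) = 10 = K
Plaintext: TRACEBLOCK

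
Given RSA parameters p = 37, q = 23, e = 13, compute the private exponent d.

Step 1: n = 37 * 23 = 851.
Step 2: phi(n) = 36 * 22 = 792.
Step 3: Find d such that 13 * d = 1 (mod 792).
Step 4: d = 13^(-1) mod 792 = 61.
Verification: 13 * 61 = 793 = 1 * 792 + 1.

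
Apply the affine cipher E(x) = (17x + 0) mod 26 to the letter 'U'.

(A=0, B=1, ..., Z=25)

Step 1: Convert 'U' to number: x = 20.
Step 2: E(20) = (17 * 20 + 0) mod 26 = 340 mod 26 = 2.
Step 3: Convert 2 back to letter: C.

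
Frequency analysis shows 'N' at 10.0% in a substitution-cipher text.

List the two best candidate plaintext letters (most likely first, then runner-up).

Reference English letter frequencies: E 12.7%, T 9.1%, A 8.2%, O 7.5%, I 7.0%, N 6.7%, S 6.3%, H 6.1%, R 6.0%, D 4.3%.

Step 1: Observed frequency of 'N' is 10.0%.
Step 2: Compute distances to each reference frequency and sort:
  T (9.1%): difference = 0.9% <-- BEST
  A (8.2%): difference = 1.8% <-- RUNNER-UP
  O (7.5%): difference = 2.5%
  E (12.7%): difference = 2.7%
  I (7.0%): difference = 3.0%
Step 3: Most likely is 'T' (9.1%, diff 0.9%); second most likely is 'A' (8.2%, diff 1.8%).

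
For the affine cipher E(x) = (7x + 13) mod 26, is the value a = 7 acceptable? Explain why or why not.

Step 1: Compute gcd(7, 26).
Step 2: gcd(7, 26) = 1.
Since gcd = 1, 7 is coprime with 26, so it is a valid key.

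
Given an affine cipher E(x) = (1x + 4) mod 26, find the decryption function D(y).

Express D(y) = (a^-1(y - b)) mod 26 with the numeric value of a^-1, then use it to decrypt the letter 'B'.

Step 1: Find a^-1, the modular inverse of 1 mod 26.
Step 2: We need 1 * a^-1 = 1 (mod 26).
Step 3: 1 * 1 = 1 = 0 * 26 + 1, so a^-1 = 1.
Step 4: D(y) = 1(y - 4) mod 26.
Step 5: Apply to 'B' (y = 1): D(1) = 1 * (1 - 4) mod 26 = 1 * -3 mod 26 = 23 -> 'X'.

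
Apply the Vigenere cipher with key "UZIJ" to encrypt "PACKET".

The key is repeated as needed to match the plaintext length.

Step 1: Repeat key to match plaintext length:
  Plaintext: PACKET
  Key:       UZIJUZ
Step 2: Encrypt each letter:
  P(15) + U(20) = (15+20) mod 26 = 9 = J
  A(0) + Z(25) = (0+25) mod 26 = 25 = Z
  C(2) + I(8) = (2+8) mod 26 = 10 = K
  K(10) + J(9) = (10+9) mod 26 = 19 = T
  E(4) + U(20) = (4+20) mod 26 = 24 = Y
  T(19) + Z(25) = (19+25) mod 26 = 18 = S
Ciphertext: JZKTYS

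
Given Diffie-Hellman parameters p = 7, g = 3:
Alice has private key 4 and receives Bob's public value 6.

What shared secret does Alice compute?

Step 1: s = B^a mod p = 6^4 mod 7.
  6^1 mod 7 = 6
  6^2 mod 7 = (6 * 6) mod 7 = 1
  6^3 mod 7 = (1 * 6) mod 7 = 6
  6^4 mod 7 = (6 * 6) mod 7 = 1
Result: shared secret = 1.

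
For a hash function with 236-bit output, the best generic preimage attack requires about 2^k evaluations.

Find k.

Step 1: The hash has a 236-bit output.
Step 2: Preimage resistance means: given a digest h(x), it should be infeasible to find any input that hashes to it.
With a 236-bit output there are 2^236 possible digests, so a generic brute-force preimage search costs about 2^236 evaluations.
Step 3: Security level = 236 bits.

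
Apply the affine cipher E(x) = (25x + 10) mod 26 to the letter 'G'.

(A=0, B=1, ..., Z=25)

Step 1: Convert 'G' to number: x = 6.
Step 2: E(6) = (25 * 6 + 10) mod 26 = 160 mod 26 = 4.
Step 3: Convert 4 back to letter: E.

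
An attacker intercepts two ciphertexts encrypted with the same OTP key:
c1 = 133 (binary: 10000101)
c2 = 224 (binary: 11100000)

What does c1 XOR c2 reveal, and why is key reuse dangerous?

Step 1: c1 XOR c2 = (m1 XOR k) XOR (m2 XOR k).
Step 2: By XOR associativity/commutativity: = m1 XOR m2 XOR k XOR k = m1 XOR m2.
Step 3: 10000101 XOR 11100000 = 01100101 = 101.
Step 4: The key cancels out! An attacker learns m1 XOR m2 = 101, revealing the relationship between plaintexts.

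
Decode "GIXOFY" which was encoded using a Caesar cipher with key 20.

Step 1: Reverse the shift by subtracting 20 from each letter position.
  G (position 6) -> position (6-20) mod 26 = 12 -> M
  I (position 8) -> position (8-20) mod 26 = 14 -> O
  X (position 23) -> position (23-20) mod 26 = 3 -> D
  O (position 14) -> position (14-20) mod 26 = 20 -> U
  F (position 5) -> position (5-20) mod 26 = 11 -> L
  Y (position 24) -> position (24-20) mod 26 = 4 -> E
Decrypted message: MODULE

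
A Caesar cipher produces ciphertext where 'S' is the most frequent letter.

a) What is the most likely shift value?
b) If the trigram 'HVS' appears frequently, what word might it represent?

Step 1: In English, 'E' is the most frequent letter (12.7%).
Step 2: The most frequent ciphertext letter is 'S' (position 18).
Step 3: Shift = (18 - 4) mod 26 = 14.
Step 4: Decrypt 'HVS' by shifting back 14:
  H -> T
  V -> H
  S -> E
Step 5: 'HVS' decrypts to 'THE'.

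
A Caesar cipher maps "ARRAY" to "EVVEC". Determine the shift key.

Step 1: Compare first letters: A (position 0) -> E (position 4).
Step 2: Shift = (4 - 0) mod 26 = 4.
The shift value is 4.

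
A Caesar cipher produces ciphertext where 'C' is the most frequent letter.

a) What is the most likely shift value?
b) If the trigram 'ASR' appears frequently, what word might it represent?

Step 1: In English, 'E' is the most frequent letter (12.7%).
Step 2: The most frequent ciphertext letter is 'C' (position 2).
Step 3: Shift = (2 - 4) mod 26 = 24.
Step 4: Decrypt 'ASR' by shifting back 24:
  A -> C
  S -> U
  R -> T
Step 5: 'ASR' decrypts to 'CUT'.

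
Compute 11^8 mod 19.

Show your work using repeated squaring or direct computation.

Step 1: Compute 11^8 mod 19 step by step, reducing modulo 19 at each step.
  11^1 mod 19 = 11
  11^2 mod 19 = (11 * 11) mod 19 = 7
  11^3 mod 19 = (7 * 11) mod 19 = 1
  11^4 mod 19 = (1 * 11) mod 19 = 11
  11^5 mod 19 = (11 * 11) mod 19 = 7
  11^6 mod 19 = (7 * 11) mod 19 = 1
  11^7 mod 19 = (1 * 11) mod 19 = 11
  11^8 mod 19 = (11 * 11) mod 19 = 7
Step 2: Result = 7.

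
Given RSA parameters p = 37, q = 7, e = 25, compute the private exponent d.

Step 1: n = 37 * 7 = 259.
Step 2: phi(n) = 36 * 6 = 216.
Step 3: Find d such that 25 * d = 1 (mod 216).
Step 4: d = 25^(-1) mod 216 = 121.
Verification: 25 * 121 = 3025 = 14 * 216 + 1.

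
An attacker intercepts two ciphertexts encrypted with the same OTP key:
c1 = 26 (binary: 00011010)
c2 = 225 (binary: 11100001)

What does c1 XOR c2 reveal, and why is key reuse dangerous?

Step 1: c1 XOR c2 = (m1 XOR k) XOR (m2 XOR k).
Step 2: By XOR associativity/commutativity: = m1 XOR m2 XOR k XOR k = m1 XOR m2.
Step 3: 00011010 XOR 11100001 = 11111011 = 251.
Step 4: The key cancels out! An attacker learns m1 XOR m2 = 251, revealing the relationship between plaintexts.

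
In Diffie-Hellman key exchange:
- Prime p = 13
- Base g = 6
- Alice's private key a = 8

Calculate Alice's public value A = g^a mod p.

Step 1: A = g^a mod p = 6^8 mod 13.
  6^1 mod 13 = 6
  6^2 mod 13 = (6 * 6) mod 13 = 10
  6^3 mod 13 = (10 * 6) mod 13 = 8
  6^4 mod 13 = (8 * 6) mod 13 = 9
  6^5 mod 13 = (9 * 6) mod 13 = 2
  6^6 mod 13 = (2 * 6) mod 13 = 12
  6^7 mod 13 = (12 * 6) mod 13 = 7
  6^8 mod 13 = (7 * 6) mod 13 = 3
Result: A = 3.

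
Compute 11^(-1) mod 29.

Step 1: We need x such that 11 * x = 1 (mod 29).
Step 2: Using the extended Euclidean algorithm or trial:
  11 * 8 = 88 = 3 * 29 + 1.
Step 3: Since 88 mod 29 = 1, the inverse is x = 8.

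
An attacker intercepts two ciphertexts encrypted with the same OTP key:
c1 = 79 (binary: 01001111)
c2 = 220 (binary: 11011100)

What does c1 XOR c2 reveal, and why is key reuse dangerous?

Step 1: c1 XOR c2 = (m1 XOR k) XOR (m2 XOR k).
Step 2: By XOR associativity/commutativity: = m1 XOR m2 XOR k XOR k = m1 XOR m2.
Step 3: 01001111 XOR 11011100 = 10010011 = 147.
Step 4: The key cancels out! An attacker learns m1 XOR m2 = 147, revealing the relationship between plaintexts.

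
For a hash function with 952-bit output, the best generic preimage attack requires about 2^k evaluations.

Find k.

Step 1: The hash has a 952-bit output.
Step 2: Preimage resistance means: given a digest h(x), it should be infeasible to find any input that hashes to it.
With a 952-bit output there are 2^952 possible digests, so a generic brute-force preimage search costs about 2^952 evaluations.
Step 3: Security level = 952 bits.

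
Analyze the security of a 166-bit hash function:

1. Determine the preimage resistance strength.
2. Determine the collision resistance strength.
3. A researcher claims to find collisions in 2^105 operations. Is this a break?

Step 1: Preimage resistance requires brute-force of 2^166 operations.
Step 2: Collision resistance (birthday bound) = 2^(166/2) = 2^83.
Step 3: The claimed attack costs 2^105 operations.
Step 4: Since 2^105 >= 2^83, the claimed attack is no faster than the generic birthday attack, so this does not break collision resistance.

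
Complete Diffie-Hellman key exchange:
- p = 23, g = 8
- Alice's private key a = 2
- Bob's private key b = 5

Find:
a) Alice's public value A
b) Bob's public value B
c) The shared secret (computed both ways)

Step 1: A = g^a mod p = 8^2 mod 23 = 18.
Step 2: B = g^b mod p = 8^5 mod 23 = 16.
Step 3: Alice computes s = B^a mod p = 16^2 mod 23 = 3.
Step 4: Bob computes s = A^b mod p = 18^5 mod 23 = 3.
Both sides agree: shared secret = 3.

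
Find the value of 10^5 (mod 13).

Step 1: Compute 10^5 mod 13 step by step, reducing modulo 13 at each step.
  10^1 mod 13 = 10
  10^2 mod 13 = (10 * 10) mod 13 = 9
  10^3 mod 13 = (9 * 10) mod 13 = 12
  10^4 mod 13 = (12 * 10) mod 13 = 3
  10^5 mod 13 = (3 * 10) mod 13 = 4
Step 2: Result = 4.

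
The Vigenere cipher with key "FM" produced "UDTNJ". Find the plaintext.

Step 1: Extend key: FMFMF
Step 2: Decrypt each letter (c - k) mod 26:
  U(20) - F(5) = (20-5) mod 26 = 15 = P
  D(3) - M(12) = (3-12) mod 26 = 17 = R
  T(19) - F(5) = (19-5) mod 26 = 14 = O
  N(13) - M(12) = (13-12) mod 26 = 1 = B
  J(9) - F(5) = (9-5) mod 26 = 4 = E
Plaintext: PROBE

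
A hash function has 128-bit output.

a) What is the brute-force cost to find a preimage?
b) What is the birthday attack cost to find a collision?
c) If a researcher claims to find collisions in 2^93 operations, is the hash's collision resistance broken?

Step 1: Preimage resistance requires brute-force of 2^128 operations.
Step 2: Collision resistance (birthday bound) = 2^(128/2) = 2^64.
Step 3: The claimed attack costs 2^93 operations.
Step 4: Since 2^93 >= 2^64, the claimed attack is no faster than the generic birthday attack, so this does not break collision resistance.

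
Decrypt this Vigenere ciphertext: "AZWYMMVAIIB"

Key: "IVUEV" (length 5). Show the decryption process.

Step 1: Key 'IVUEV' has length 5. Extended key: IVUEVIVUEVI
Step 2: Decrypt each position:
  A(0) - I(8) = 18 = S
  Z(25) - V(21) = 4 = E
  W(22) - U(20) = 2 = C
  Y(24) - E(4) = 20 = U
  M(12) - V(21) = 17 = R
  M(12) - I(8) = 4 = E
  V(21) - V(21) = 0 = A
  A(0) - U(20) = 6 = G
  I(8) - E(4) = 4 = E
  I(8) - V(21) = 13 = N
  B(1) - I(8) = 19 = T
Plaintext: SECUREAGENT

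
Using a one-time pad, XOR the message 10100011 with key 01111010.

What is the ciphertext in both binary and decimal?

Step 1: Write out the XOR operation bit by bit:
  Message: 10100011
  Key:     01111010
  XOR:     11011001
Step 2: Convert to decimal: 11011001 = 217.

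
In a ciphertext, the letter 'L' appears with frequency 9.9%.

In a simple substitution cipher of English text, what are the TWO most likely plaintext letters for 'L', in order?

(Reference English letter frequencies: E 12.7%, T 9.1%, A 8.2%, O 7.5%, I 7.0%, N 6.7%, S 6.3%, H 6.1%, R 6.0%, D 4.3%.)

Step 1: Observed frequency of 'L' is 9.9%.
Step 2: Compute distances to each reference frequency and sort:
  T (9.1%): difference = 0.8% <-- BEST
  A (8.2%): difference = 1.7% <-- RUNNER-UP
  O (7.5%): difference = 2.4%
  E (12.7%): difference = 2.8%
  I (7.0%): difference = 2.9%
Step 3: Most likely is 'T' (9.1%, diff 0.8%); second most likely is 'A' (8.2%, diff 1.7%).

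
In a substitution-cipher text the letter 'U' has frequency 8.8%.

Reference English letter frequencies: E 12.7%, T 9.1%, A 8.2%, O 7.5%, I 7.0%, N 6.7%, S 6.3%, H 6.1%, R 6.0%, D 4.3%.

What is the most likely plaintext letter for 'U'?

Step 1: The observed frequency is 8.8%.
Step 2: Compare with English frequencies:
  E: 12.7% (difference: 3.9%)
  T: 9.1% (difference: 0.3%) <-- closest
  A: 8.2% (difference: 0.6%)
  O: 7.5% (difference: 1.3%)
  I: 7.0% (difference: 1.8%)
  N: 6.7% (difference: 2.1%)
  S: 6.3% (difference: 2.5%)
  H: 6.1% (difference: 2.7%)
  R: 6.0% (difference: 2.8%)
  D: 4.3% (difference: 4.5%)
Step 3: 'U' most likely represents 'T' (frequency 9.1%).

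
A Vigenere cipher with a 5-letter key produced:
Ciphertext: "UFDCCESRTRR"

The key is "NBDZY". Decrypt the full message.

Step 1: Key 'NBDZY' has length 5. Extended key: NBDZYNBDZYN
Step 2: Decrypt each position:
  U(20) - N(13) = 7 = H
  F(5) - B(1) = 4 = E
  D(3) - D(3) = 0 = A
  C(2) - Z(25) = 3 = D
  C(2) - Y(24) = 4 = E
  E(4) - N(13) = 17 = R
  S(18) - B(1) = 17 = R
  R(17) - D(3) = 14 = O
  T(19) - Z(25) = 20 = U
  R(17) - Y(24) = 19 = T
  R(17) - N(13) = 4 = E
Plaintext: HEADERROUTE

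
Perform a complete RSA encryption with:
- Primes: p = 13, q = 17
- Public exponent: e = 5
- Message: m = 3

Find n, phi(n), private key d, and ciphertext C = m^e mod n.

Step 1: n = 13 * 17 = 221.
Step 2: phi(n) = (13-1)(17-1) = 12 * 16 = 192.
Step 3: Find d = 5^(-1) mod 192 = 77.
  Verify: 5 * 77 = 385 = 1 (mod 192).
Step 4: C = 3^5 mod 221 = 22.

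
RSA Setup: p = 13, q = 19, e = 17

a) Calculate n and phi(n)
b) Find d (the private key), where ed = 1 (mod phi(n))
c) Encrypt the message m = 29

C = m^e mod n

Step 1: n = 13 * 19 = 247.
Step 2: phi(n) = (13-1)(19-1) = 12 * 18 = 216.
Step 3: Find d = 17^(-1) mod 216 = 89.
  Verify: 17 * 89 = 1513 = 1 (mod 216).
Step 4: C = 29^17 mod 247 = 230.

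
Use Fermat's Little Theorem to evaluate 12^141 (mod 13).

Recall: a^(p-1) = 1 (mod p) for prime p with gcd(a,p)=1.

Step 1: Since 13 is prime, by Fermat's Little Theorem: 12^12 = 1 (mod 13).
Step 2: Reduce exponent: 141 mod 12 = 9.
Step 3: So 12^141 = 12^9 (mod 13).
Step 4: 12^9 mod 13 = 12.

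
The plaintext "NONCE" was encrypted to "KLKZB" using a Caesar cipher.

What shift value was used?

Step 1: Compare first letters: N (position 13) -> K (position 10).
Step 2: Shift = (10 - 13) mod 26 = 23.
The shift value is 23.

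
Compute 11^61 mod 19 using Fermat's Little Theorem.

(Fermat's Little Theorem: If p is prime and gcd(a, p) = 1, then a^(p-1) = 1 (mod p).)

Step 1: Since 19 is prime, by Fermat's Little Theorem: 11^18 = 1 (mod 19).
Step 2: Reduce exponent: 61 mod 18 = 7.
Step 3: So 11^61 = 11^7 (mod 19).
Step 4: 11^7 mod 19 = 11.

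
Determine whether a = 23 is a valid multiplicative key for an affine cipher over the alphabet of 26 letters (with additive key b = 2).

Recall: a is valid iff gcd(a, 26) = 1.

Step 1: Compute gcd(23, 26).
Step 2: gcd(23, 26) = 1.
Since gcd = 1, 23 is coprime with 26, so it is a valid key.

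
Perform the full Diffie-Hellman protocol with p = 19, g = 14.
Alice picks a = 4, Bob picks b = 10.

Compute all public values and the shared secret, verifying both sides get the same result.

Step 1: A = g^a mod p = 14^4 mod 19 = 17.
Step 2: B = g^b mod p = 14^10 mod 19 = 5.
Step 3: Alice computes s = B^a mod p = 5^4 mod 19 = 17.
Step 4: Bob computes s = A^b mod p = 17^10 mod 19 = 17.
Both sides agree: shared secret = 17.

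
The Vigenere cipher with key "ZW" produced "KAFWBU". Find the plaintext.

Step 1: Extend key: ZWZWZW
Step 2: Decrypt each letter (c - k) mod 26:
  K(10) - Z(25) = (10-25) mod 26 = 11 = L
  A(0) - W(22) = (0-22) mod 26 = 4 = E
  F(5) - Z(25) = (5-25) mod 26 = 6 = G
  W(22) - W(22) = (22-22) mod 26 = 0 = A
  B(1) - Z(25) = (1-25) mod 26 = 2 = C
  U(20) - W(22) = (20-22) mod 26 = 24 = Y
Plaintext: LEGACY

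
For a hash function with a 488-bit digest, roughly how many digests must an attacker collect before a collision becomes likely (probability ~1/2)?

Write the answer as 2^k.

Step 1: The birthday paradox gives collision probability ~50% after sqrt(2^n) = 2^(n/2) hashes.
Step 2: For 488-bit output: 2^(488/2) = 2^244.
Step 3: Approximately 2^244 hash computations needed.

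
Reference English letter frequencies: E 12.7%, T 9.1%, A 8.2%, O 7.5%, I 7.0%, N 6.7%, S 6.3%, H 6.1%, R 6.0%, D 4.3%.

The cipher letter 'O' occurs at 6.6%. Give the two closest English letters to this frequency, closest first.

Step 1: Observed frequency of 'O' is 6.6%.
Step 2: Compute distances to each reference frequency and sort:
  N (6.7%): difference = 0.1% <-- BEST
  S (6.3%): difference = 0.3% <-- RUNNER-UP
  I (7.0%): difference = 0.4%
  H (6.1%): difference = 0.5%
  R (6.0%): difference = 0.6%
Step 3: Most likely is 'N' (6.7%, diff 0.1%); second most likely is 'S' (6.3%, diff 0.3%).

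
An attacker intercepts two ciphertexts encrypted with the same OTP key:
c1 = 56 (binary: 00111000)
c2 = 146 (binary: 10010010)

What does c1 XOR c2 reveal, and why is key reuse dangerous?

Step 1: c1 XOR c2 = (m1 XOR k) XOR (m2 XOR k).
Step 2: By XOR associativity/commutativity: = m1 XOR m2 XOR k XOR k = m1 XOR m2.
Step 3: 00111000 XOR 10010010 = 10101010 = 170.
Step 4: The key cancels out! An attacker learns m1 XOR m2 = 170, revealing the relationship between plaintexts.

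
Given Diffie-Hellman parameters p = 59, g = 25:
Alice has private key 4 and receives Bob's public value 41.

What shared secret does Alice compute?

Step 1: s = B^a mod p = 41^4 mod 59.
  41^1 mod 59 = 41
  41^2 mod 59 = (41 * 41) mod 59 = 29
  41^3 mod 59 = (29 * 41) mod 59 = 9
  41^4 mod 59 = (9 * 41) mod 59 = 15
Result: shared secret = 15.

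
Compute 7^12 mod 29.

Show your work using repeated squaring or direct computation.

Step 1: Compute 7^12 mod 29 step by step, reducing modulo 29 at each step.
  7^1 mod 29 = 7
  7^2 mod 29 = (7 * 7) mod 29 = 20
  7^3 mod 29 = (20 * 7) mod 29 = 24
  7^4 mod 29 = (24 * 7) mod 29 = 23
  7^5 mod 29 = (23 * 7) mod 29 = 16
  7^6 mod 29 = (16 * 7) mod 29 = 25
  7^7 mod 29 = (25 * 7) mod 29 = 1
  7^8 mod 29 = (1 * 7) mod 29 = 7
  7^9 mod 29 = (7 * 7) mod 29 = 20
  7^10 mod 29 = (20 * 7) mod 29 = 24
  7^11 mod 29 = (24 * 7) mod 29 = 23
  7^12 mod 29 = (23 * 7) mod 29 = 16
Step 2: Result = 16.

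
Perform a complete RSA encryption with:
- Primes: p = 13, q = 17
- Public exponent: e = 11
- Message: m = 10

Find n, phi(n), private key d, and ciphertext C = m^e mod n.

Step 1: n = 13 * 17 = 221.
Step 2: phi(n) = (13-1)(17-1) = 12 * 16 = 192.
Step 3: Find d = 11^(-1) mod 192 = 35.
  Verify: 11 * 35 = 385 = 1 (mod 192).
Step 4: C = 10^11 mod 221 = 173.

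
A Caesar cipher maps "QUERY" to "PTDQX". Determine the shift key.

Step 1: Compare first letters: Q (position 16) -> P (position 15).
Step 2: Shift = (15 - 16) mod 26 = 25.
The shift value is 25.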